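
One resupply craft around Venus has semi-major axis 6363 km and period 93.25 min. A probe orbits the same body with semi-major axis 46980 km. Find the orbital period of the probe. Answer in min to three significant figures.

T₂ ≈ 1870 min

Kepler's third law: T² ∝ a³, so T₂ = T₁ (a₂/a₁)^(3/2).
a₂/a₁ = 7.383, (a₂/a₁)^(3/2) = 20.06.
T₂ = 93.25 × 20.06 = 1871 min.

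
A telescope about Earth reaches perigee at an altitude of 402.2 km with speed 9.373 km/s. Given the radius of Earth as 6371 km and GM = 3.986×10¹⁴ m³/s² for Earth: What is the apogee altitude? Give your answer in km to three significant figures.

apogee altitude ≈ 13600 km

r_p = 6371 + 402.2 = 6773.2 km = 6.773×10⁶ m.
Specific energy ε = v²/2 − μ/r = -1.492×10⁷ J/kg, so a = −μ/(2ε) = 1.336×10⁷ m.
The apsides satisfy r_p + r_a = 2a, so the apogee radius is 2a − r_p = 1.994×10⁷ m = 19937 km.
Apogee altitude = 19937 − 6371 = 13566 km.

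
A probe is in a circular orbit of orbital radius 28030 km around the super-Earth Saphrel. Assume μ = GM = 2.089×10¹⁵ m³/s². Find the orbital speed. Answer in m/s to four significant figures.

v ≈ 8633 m/s

r = 28030 km = 2.803×10⁷ m.
For a circular orbit v = √(μ/r) = √(2.089×10¹⁵ / 2.803×10⁷) = √(7.453×10⁷) = 8633 m/s.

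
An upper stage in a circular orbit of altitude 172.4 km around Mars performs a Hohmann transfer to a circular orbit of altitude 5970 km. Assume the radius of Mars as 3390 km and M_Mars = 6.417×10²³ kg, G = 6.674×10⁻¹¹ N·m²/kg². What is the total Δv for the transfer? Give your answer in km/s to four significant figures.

Δv_total ≈ 1.257 km/s

μ = GM = 6.674×10⁻¹¹ × 6.417×10²³ = 4.283×10¹³ m³/s².
r₁ = 3390 + 172.4 = 3562.4 km = 3.5624×10⁶ m.
r₂ = 3390 + 5970 = 9360.0 km = 9.3600×10⁶ m.
Transfer ellipse a_t = (r₁ + r₂)/2 = 6.461×10⁶ m.
At r₁: circular v_c1 = √(μ/r₁) = 3467 m/s; transfer-periapsis v_p = √[μ(2/r₁ − 1/a_t)] = 4173 m/s.
Δv₁ = v_p − v_c1 = 705.9 m/s.
At r₂: circular v_c2 = √(μ/r₂) = 2139 m/s; transfer-apoapsis v_a = √[μ(2/r₂ − 1/a_t)] = 1588 m/s.
Δv₂ = v_c2 − v_a = 550.7 m/s.
Total Δv = Δv₁ + Δv₂ = 1257 m/s = 1.257 km/s.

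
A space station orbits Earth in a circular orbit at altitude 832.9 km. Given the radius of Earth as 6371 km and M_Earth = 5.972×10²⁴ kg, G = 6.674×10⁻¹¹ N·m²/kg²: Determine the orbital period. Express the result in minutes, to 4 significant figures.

T ≈ 101.4 minutes

μ = GM = 6.674×10⁻¹¹ × 5.972×10²⁴ = 3.986×10¹⁴ m³/s².
r = 6371 + 832.9 = 7203.9 km = 7.2039×10⁶ m.
Kepler's third law: T = 2π√(r³/μ) = 2π√((7.204×10⁶)³ / 3.986×10¹⁴).
r³/μ = 9.380×10⁵ s², so T = 2π × 9.685×10² = 6.085×10³ s.
Converting: 6.085×10³ s ÷ 60.00 = 101.4 minutes.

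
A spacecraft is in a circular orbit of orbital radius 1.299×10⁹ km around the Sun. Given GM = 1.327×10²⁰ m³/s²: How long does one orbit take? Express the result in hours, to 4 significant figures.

r = 1.299×10⁹ km = 1.299×10¹² m.
Kepler's third law: T = 2π√(r³/μ) = 2π√((1.299×10¹²)³ / 1.327×10²⁰).
r³/μ = 1.652×10¹⁶ s², so T = 2π × 1.285×10⁸ = 8.075×10⁸ s.
Converting: 8.075×10⁸ s ÷ 3600 = 2.243×10⁵ hours.

T ≈ 224300 hours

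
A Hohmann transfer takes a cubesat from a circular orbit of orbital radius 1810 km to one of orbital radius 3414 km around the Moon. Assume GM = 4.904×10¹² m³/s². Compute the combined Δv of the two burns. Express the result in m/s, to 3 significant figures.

Δv_total ≈ 437 m/s

r₁ = 1810 km = 1.810×10⁶ m.
r₂ = 3414 km = 3.414×10⁶ m.
Transfer ellipse a_t = (r₁ + r₂)/2 = 2.612×10⁶ m.
At r₁: circular v_c1 = √(μ/r₁) = 1646 m/s; transfer-perilune v_p = √[μ(2/r₁ − 1/a_t)] = 1882 m/s.
Δv₁ = v_p − v_c1 = 235.8 m/s.
At r₂: circular v_c2 = √(μ/r₂) = 1199 m/s; transfer-apolune v_a = √[μ(2/r₂ − 1/a_t)] = 997.7 m/s.
Δv₂ = v_c2 − v_a = 200.8 m/s.
Total Δv = Δv₁ + Δv₂ = 436.6 m/s.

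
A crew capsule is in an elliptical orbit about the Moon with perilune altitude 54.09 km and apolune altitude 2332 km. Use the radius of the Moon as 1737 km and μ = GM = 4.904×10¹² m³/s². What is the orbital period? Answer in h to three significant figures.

T ≈ 3.95 h

r_p = 1737 + 54.09 = 1791.1 km = 1.7911×10⁶ m.
r_a = 1737 + 2332 = 4069.0 km = 4.0690×10⁶ m.
Semi-major axis a = (r_p + r_a)/2 = (1791.1 + 4069.0)/2 = 2930.0 km = 2.930×10⁶ m.
By Kepler's third law T = 2π√(a³/μ) = 2π × 2.265×10³ = 1.423×10⁴ s.
= 3.953 h.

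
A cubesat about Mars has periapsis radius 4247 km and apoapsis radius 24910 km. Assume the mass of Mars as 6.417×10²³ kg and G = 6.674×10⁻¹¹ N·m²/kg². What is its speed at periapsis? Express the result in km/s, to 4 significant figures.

v ≈ 4.151 km/s

μ = GM = 6.674×10⁻¹¹ × 6.417×10²³ = 4.283×10¹³ m³/s².
Semi-major axis a = (r_p + r_a)/2 = 14578 km = 1.458×10⁷ m.
Vis-viva: v² = μ(2/r − 1/a) = 4.283×10¹³ × (4.709×10⁻⁷ − 6.859×10⁻⁸) = 1.723×10⁷ m²/s².
v = 4151 m/s = 4.151 km/s.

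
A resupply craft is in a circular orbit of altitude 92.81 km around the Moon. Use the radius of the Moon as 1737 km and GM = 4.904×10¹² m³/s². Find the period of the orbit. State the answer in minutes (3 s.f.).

r = 1737 + 92.81 = 1829.8 km = 1.8298×10⁶ m.
Kepler's third law: T = 2π√(r³/μ) = 2π√((1.830×10⁶)³ / 4.904×10¹²).
r³/μ = 1.249×10⁶ s², so T = 2π × 1.118×10³ = 7.023×10³ s.
Converting: 7.023×10³ s ÷ 60.00 = 117.0 minutes.

T ≈ 117 minutes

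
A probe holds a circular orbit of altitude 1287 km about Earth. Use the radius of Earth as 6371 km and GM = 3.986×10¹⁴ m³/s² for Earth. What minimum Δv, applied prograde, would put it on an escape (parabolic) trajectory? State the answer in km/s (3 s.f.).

r = 6371 + 1287 = 7658.0 km = 7.6580×10⁶ m.
Circular speed v_c = √(μ/r) = 7215 m/s.
Escape speed v_esc = √(2μ/r) = √2 × v_c = 10200 m/s.
Δv = v_esc − v_c = 2988 m/s = 2.988 km/s.

Δv ≈ 2.99 km/s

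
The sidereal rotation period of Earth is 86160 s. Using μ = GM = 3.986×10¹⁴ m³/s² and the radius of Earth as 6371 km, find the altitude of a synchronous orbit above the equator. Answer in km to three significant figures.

A synchronous orbit has period T, so by Kepler's third law a = (μT²/4π²)^(1/3).
μT²/4π² = 3.986×10¹⁴ × (8.616×10⁴)² / 39.48 = 7.495×10²² m³.
a = 4.216×10⁷ m = 42163 km.
Altitude h = a − R = 42163 − 6371 = 35792 km.

h_sync ≈ 35800 km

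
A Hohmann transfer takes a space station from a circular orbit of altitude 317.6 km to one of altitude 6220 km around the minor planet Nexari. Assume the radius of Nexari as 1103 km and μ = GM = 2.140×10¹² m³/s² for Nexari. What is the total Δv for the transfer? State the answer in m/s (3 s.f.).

Δv_total ≈ 594 m/s

r₁ = 1103 + 317.6 = 1420.6 km = 1.4206×10⁶ m.
r₂ = 1103 + 6220 = 7323.0 km = 7.3230×10⁶ m.
Transfer ellipse a_t = (r₁ + r₂)/2 = 4.372×10⁶ m.
At r₁: circular v_c1 = √(μ/r₁) = 1227 m/s; transfer-periapsis v_p = √[μ(2/r₁ − 1/a_t)] = 1588 m/s.
Δv₁ = v_p − v_c1 = 361.1 m/s.
At r₂: circular v_c2 = √(μ/r₂) = 540.6 m/s; transfer-apoapsis v_a = √[μ(2/r₂ − 1/a_t)] = 308.2 m/s.
Δv₂ = v_c2 − v_a = 232.4 m/s.
Total Δv = Δv₁ + Δv₂ = 593.6 m/s.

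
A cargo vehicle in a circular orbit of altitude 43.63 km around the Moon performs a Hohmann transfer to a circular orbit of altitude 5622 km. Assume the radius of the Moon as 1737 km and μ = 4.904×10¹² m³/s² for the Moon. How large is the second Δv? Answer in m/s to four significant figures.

r₁ = 1737 + 43.63 = 1780.6 km = 1.7806×10⁶ m.
r₂ = 1737 + 5622 = 7359.0 km = 7.3590×10⁶ m.
Transfer ellipse a_t = (r₁ + r₂)/2 = 4.570×10⁶ m.
At r₁: circular v_c1 = √(μ/r₁) = 1660 m/s; transfer-perilune v_p = √[μ(2/r₁ − 1/a_t)] = 2106 m/s.
At r₂: circular v_c2 = √(μ/r₂) = 816.3 m/s; transfer-apolune v_a = √[μ(2/r₂ − 1/a_t)] = 509.6 m/s.
Δv₂ = v_c2 − v_a = 306.8 m/s.

Δv ≈ 306.8 m/s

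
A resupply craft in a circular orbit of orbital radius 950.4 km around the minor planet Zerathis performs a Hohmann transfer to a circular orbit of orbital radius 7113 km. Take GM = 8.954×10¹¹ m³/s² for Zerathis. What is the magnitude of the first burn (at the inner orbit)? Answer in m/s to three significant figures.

Δv ≈ 319 m/s

r₁ = 950.4 km = 9.504×10⁵ m.
r₂ = 7113 km = 7.113×10⁶ m.
Transfer ellipse a_t = (r₁ + r₂)/2 = 4.032×10⁶ m.
At r₁: circular v_c1 = √(μ/r₁) = 970.6 m/s; transfer-periapsis v_p = √[μ(2/r₁ − 1/a_t)] = 1289 m/s.
Δv₁ = v_p − v_c1 = 318.6 m/s.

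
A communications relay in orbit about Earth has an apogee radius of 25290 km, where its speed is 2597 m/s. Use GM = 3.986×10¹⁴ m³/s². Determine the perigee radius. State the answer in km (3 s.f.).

r_a = 2.529×10⁷ m.
Specific energy ε = v²/2 − μ/r = -1.239×10⁷ J/kg, so a = −μ/(2ε) = 1.609×10⁷ m.
The apsides satisfy r_p + r_a = 2a, so the perigee radius is 2a − r_a = 6.884×10⁶ m = 6883.8 km.

perigee radius ≈ 6880 km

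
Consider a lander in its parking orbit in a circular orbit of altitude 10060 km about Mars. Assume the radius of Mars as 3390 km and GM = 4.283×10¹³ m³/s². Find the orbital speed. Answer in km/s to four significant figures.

r = 3390 + 10060 = 13450 km = 1.3450×10⁷ m.
For a circular orbit v = √(μ/r) = √(4.283×10¹³ / 1.345×10⁷) = √(3.184×10⁶) = 1784 m/s.
That is 1.784 km/s.

v ≈ 1.784 km/s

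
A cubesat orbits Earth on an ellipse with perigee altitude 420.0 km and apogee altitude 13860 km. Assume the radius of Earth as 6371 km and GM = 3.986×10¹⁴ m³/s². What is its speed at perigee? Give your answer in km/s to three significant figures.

v ≈ 9.37 km/s

r_p = 6371 + 420.0 = 6791.0 km = 6.7910×10⁶ m.
r_a = 6371 + 13860 = 20231 km = 2.0231×10⁷ m.
Semi-major axis a = (r_p + r_a)/2 = 13511 km = 1.351×10⁷ m.
Vis-viva: v² = μ(2/r − 1/a) = 3.986×10¹⁴ × (2.945×10⁻⁷ − 7.401×10⁻⁸) = 8.789×10⁷ m²/s².
v = 9375 m/s = 9.375 km/s.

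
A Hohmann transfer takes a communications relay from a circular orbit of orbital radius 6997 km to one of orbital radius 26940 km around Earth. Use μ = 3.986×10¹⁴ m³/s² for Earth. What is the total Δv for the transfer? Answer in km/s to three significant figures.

Δv_total ≈ 3.34 km/s

r₁ = 6997 km = 6.997×10⁶ m.
r₂ = 26940 km = 2.694×10⁷ m.
Transfer ellipse a_t = (r₁ + r₂)/2 = 1.697×10⁷ m.
At r₁: circular v_c1 = √(μ/r₁) = 7548 m/s; transfer-perigee v_p = √[μ(2/r₁ − 1/a_t)] = 9510 m/s.
Δv₁ = v_p − v_c1 = 1963 m/s.
At r₂: circular v_c2 = √(μ/r₂) = 3847 m/s; transfer-apogee v_a = √[μ(2/r₂ − 1/a_t)] = 2470 m/s.
Δv₂ = v_c2 − v_a = 1376 m/s.
Total Δv = Δv₁ + Δv₂ = 3339 m/s = 3.339 km/s.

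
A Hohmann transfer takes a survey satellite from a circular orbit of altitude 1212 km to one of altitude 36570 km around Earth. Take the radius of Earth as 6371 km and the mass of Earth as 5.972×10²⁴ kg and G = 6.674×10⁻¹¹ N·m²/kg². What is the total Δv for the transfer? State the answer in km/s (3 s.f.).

Δv_total ≈ 3.58 km/s

μ = GM = 6.674×10⁻¹¹ × 5.972×10²⁴ = 3.986×10¹⁴ m³/s².
r₁ = 6371 + 1212 = 7583.0 km = 7.5830×10⁶ m.
r₂ = 6371 + 36570 = 42941 km = 4.2941×10⁷ m.
Transfer ellipse a_t = (r₁ + r₂)/2 = 2.526×10⁷ m.
At r₁: circular v_c1 = √(μ/r₁) = 7250 m/s; transfer-perigee v_p = √[μ(2/r₁ − 1/a_t)] = 9452 m/s.
Δv₁ = v_p − v_c1 = 2202 m/s.
At r₂: circular v_c2 = √(μ/r₂) = 3047 m/s; transfer-apogee v_a = √[μ(2/r₂ − 1/a_t)] = 1669 m/s.
Δv₂ = v_c2 − v_a = 1377 m/s.
Total Δv = Δv₁ + Δv₂ = 3580 m/s = 3.580 km/s.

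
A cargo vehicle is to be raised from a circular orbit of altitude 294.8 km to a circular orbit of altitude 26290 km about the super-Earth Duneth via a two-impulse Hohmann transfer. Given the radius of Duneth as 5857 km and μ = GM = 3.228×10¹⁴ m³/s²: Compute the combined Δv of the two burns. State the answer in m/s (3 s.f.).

r₁ = 5857 + 294.8 = 6151.8 km = 6.1518×10⁶ m.
r₂ = 5857 + 26290 = 32147 km = 3.2147×10⁷ m.
Transfer ellipse a_t = (r₁ + r₂)/2 = 1.915×10⁷ m.
At r₁: circular v_c1 = √(μ/r₁) = 7244 m/s; transfer-periapsis v_p = √[μ(2/r₁ − 1/a_t)] = 9386 m/s.
Δv₁ = v_p − v_c1 = 2142 m/s.
At r₂: circular v_c2 = √(μ/r₂) = 3169 m/s; transfer-apoapsis v_a = √[μ(2/r₂ − 1/a_t)] = 1796 m/s.
Δv₂ = v_c2 − v_a = 1373 m/s.
Total Δv = Δv₁ + Δv₂ = 3514 m/s.

Δv_total ≈ 3510 m/s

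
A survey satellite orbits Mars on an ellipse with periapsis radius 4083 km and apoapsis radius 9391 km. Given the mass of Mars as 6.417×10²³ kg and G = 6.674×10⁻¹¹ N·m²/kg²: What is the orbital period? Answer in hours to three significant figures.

T ≈ 4.66 hours

μ = GM = 6.674×10⁻¹¹ × 6.417×10²³ = 4.283×10¹³ m³/s².
Semi-major axis a = (r_p + r_a)/2 = (4083.0 + 9391.0)/2 = 6737.0 km = 6.737×10⁶ m.
By Kepler's third law T = 2π√(a³/μ) = 2π × 2.672×10³ = 1.679×10⁴ s.
= 4.664 hours.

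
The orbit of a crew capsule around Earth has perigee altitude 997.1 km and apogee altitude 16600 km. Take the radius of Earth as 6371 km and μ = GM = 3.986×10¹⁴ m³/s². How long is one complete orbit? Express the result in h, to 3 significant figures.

r_p = 6371 + 997.1 = 7368.1 km = 7.3681×10⁶ m.
r_a = 6371 + 16600 = 22971 km = 2.2971×10⁷ m.
Semi-major axis a = (r_p + r_a)/2 = (7368.1 + 22971)/2 = 15170 km = 1.517×10⁷ m.
By Kepler's third law T = 2π√(a³/μ) = 2π × 2.959×10³ = 1.859×10⁴ s.
= 5.165 h.

T ≈ 5.16 h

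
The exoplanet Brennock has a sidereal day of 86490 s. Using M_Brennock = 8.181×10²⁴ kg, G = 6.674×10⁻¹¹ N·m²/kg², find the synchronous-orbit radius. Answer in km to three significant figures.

r_sync ≈ 46900 km

μ = GM = 6.674×10⁻¹¹ × 8.181×10²⁴ = 5.460×10¹⁴ m³/s².
A synchronous orbit has period T, so by Kepler's third law a = (μT²/4π²)^(1/3).
μT²/4π² = 5.460×10¹⁴ × (8.649×10⁴)² / 39.48 = 1.035×10²³ m³.
a = 4.694×10⁷ m = 46945 km.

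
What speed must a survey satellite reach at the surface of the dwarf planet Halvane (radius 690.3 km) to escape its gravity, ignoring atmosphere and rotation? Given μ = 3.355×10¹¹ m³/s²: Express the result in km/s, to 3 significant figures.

v_esc ≈ 0.986 km/s

r = R = 6.903×10⁵ m.
Escape speed v_esc = √(2μ/r) = √(2 × 3.355×10¹¹ / 6.903×10⁵) = √(9.720×10⁵) = 985.9 m/s.
= 0.9859 km/s.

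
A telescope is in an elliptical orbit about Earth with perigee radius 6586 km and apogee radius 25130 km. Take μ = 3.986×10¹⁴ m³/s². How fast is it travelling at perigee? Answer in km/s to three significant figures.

Semi-major axis a = (r_p + r_a)/2 = 15858 km = 1.586×10⁷ m.
Vis-viva: v² = μ(2/r − 1/a) = 3.986×10¹⁴ × (3.037×10⁻⁷ − 6.306×10⁻⁸) = 9.591×10⁷ m²/s².
v = 9793 m/s = 9.793 km/s.

v ≈ 9.79 km/s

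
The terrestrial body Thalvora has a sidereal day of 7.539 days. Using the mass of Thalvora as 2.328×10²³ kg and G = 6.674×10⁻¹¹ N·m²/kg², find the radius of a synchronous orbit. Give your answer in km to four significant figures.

r_sync ≈ 55070 km

μ = GM = 6.674×10⁻¹¹ × 2.328×10²³ = 1.554×10¹³ m³/s².
T = 7.539 days = 6.514×10⁵ s.
A synchronous orbit has period T, so by Kepler's third law a = (μT²/4π²)^(1/3).
μT²/4π² = 1.554×10¹³ × (6.514×10⁵)² / 39.48 = 1.670×10²³ m³.
a = 5.507×10⁷ m = 55067 km.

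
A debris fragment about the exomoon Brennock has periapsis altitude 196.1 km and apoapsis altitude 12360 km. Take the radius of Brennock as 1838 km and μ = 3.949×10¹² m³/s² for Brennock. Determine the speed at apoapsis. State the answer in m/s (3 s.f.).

v ≈ 264 m/s

r_p = 1838 + 196.1 = 2034.1 km = 2.0341×10⁶ m.
r_a = 1838 + 12360 = 14198 km = 1.4198×10⁷ m.
Semi-major axis a = (r_p + r_a)/2 = 8116.1 km = 8.116×10⁶ m.
Vis-viva: v² = μ(2/r − 1/a) = 3.949×10¹² × (1.409×10⁻⁷ − 1.232×10⁻⁷) = 6.971×10⁴ m²/s².
v = 264.0 m/s.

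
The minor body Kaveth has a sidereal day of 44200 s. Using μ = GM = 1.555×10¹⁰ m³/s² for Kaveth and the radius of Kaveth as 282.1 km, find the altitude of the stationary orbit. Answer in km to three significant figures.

h_sync ≈ 634 km

A synchronous orbit has period T, so by Kepler's third law a = (μT²/4π²)^(1/3).
μT²/4π² = 1.555×10¹⁰ × (4.420×10⁴)² / 39.48 = 7.695×10¹⁷ m³.
a = 9.164×10⁵ m = 916.37 km.
Altitude h = a − R = 916.37 − 282.1 = 634.27 km.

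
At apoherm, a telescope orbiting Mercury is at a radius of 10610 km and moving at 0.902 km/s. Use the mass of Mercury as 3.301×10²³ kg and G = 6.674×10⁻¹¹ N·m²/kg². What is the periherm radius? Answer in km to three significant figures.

μ = GM = 6.674×10⁻¹¹ × 3.301×10²³ = 2.203×10¹³ m³/s².
r_a = 1.061×10⁷ m.
Specific energy ε = v²/2 − μ/r = -1.670×10⁶ J/kg, so a = −μ/(2ε) = 6.598×10⁶ m.
The apsides satisfy r_p + r_a = 2a, so the periherm radius is 2a − r_a = 2.585×10⁶ m = 2585.1 km.

periherm radius ≈ 2590 km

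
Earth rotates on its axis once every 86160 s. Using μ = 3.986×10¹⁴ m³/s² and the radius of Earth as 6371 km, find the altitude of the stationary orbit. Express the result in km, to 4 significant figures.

A synchronous orbit has period T, so by Kepler's third law a = (μT²/4π²)^(1/3).
μT²/4π² = 3.986×10¹⁴ × (8.616×10⁴)² / 39.48 = 7.495×10²² m³.
a = 4.216×10⁷ m = 42163 km.
Altitude h = a − R = 42163 − 6371 = 35792 km.

h_sync ≈ 35790 km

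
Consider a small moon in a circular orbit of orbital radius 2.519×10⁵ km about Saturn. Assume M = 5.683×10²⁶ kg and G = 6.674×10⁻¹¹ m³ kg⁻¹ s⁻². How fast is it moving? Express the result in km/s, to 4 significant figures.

v ≈ 12.27 km/s

μ = GM = 6.674×10⁻¹¹ × 5.683×10²⁶ = 3.793×10¹⁶ m³/s².
r = 2.519×10⁵ km = 2.519×10⁸ m.
For a circular orbit v = √(μ/r) = √(3.793×10¹⁶ / 2.519×10⁸) = √(1.506×10⁸) = 12270 m/s.
That is 12.27 km/s.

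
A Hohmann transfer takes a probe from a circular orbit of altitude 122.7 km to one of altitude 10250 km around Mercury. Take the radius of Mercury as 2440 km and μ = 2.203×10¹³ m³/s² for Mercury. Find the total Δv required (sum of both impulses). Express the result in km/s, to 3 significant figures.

r₁ = 2440 + 122.7 = 2562.7 km = 2.5627×10⁶ m.
r₂ = 2440 + 10250 = 12690 km = 1.2690×10⁷ m.
Transfer ellipse a_t = (r₁ + r₂)/2 = 7.626×10⁶ m.
At r₁: circular v_c1 = √(μ/r₁) = 2932 m/s; transfer-periherm v_p = √[μ(2/r₁ − 1/a_t)] = 3782 m/s.
Δv₁ = v_p − v_c1 = 850.1 m/s.
At r₂: circular v_c2 = √(μ/r₂) = 1318 m/s; transfer-apoherm v_a = √[μ(2/r₂ − 1/a_t)] = 763.8 m/s.
Δv₂ = v_c2 − v_a = 553.8 m/s.
Total Δv = Δv₁ + Δv₂ = 1404 m/s = 1.404 km/s.

Δv_total ≈ 1.40 km/s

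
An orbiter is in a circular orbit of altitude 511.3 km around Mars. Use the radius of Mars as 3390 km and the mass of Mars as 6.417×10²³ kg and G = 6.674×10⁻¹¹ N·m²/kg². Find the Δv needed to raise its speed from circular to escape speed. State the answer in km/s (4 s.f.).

μ = GM = 6.674×10⁻¹¹ × 6.417×10²³ = 4.283×10¹³ m³/s².
r = 3390 + 511.3 = 3901.3 km = 3.9013×10⁶ m.
Circular speed v_c = √(μ/r) = 3313 m/s.
Escape speed v_esc = √(2μ/r) = √2 × v_c = 4686 m/s.
Δv = v_esc − v_c = 1372 m/s = 1.372 km/s.

Δv ≈ 1.372 km/s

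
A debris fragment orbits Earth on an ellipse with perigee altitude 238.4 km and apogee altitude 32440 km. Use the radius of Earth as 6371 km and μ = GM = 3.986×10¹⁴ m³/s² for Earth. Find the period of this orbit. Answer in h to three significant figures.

T ≈ 9.46 h

r_p = 6371 + 238.4 = 6609.4 km = 6.6094×10⁶ m.
r_a = 6371 + 32440 = 38811 km = 3.8811×10⁷ m.
Semi-major axis a = (r_p + r_a)/2 = (6609.4 + 38811)/2 = 22710 km = 2.271×10⁷ m.
By Kepler's third law T = 2π√(a³/μ) = 2π × 5.421×10³ = 3.406×10⁴ s.
= 9.461 h.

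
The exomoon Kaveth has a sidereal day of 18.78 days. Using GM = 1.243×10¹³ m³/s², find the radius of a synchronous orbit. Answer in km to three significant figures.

r_sync ≈ 93900 km

T = 18.78 days = 1.623×10⁶ s.
A synchronous orbit has period T, so by Kepler's third law a = (μT²/4π²)^(1/3).
μT²/4π² = 1.243×10¹³ × (1.623×10⁶)² / 39.48 = 8.290×10²³ m³.
a = 9.394×10⁷ m = 93938 km.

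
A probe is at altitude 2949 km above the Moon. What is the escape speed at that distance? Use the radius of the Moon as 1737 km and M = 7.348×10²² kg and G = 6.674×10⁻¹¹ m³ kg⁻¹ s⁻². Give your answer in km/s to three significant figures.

v_esc ≈ 1.45 km/s

μ = GM = 6.674×10⁻¹¹ × 7.348×10²² = 4.904×10¹² m³/s².
r = 1737 + 2949 = 4686.0 km = 4.6860×10⁶ m.
Escape speed v_esc = √(2μ/r) = √(2 × 4.904×10¹² / 4.686×10⁶) = √(2.093×10⁶) = 1447 m/s.
= 1.447 km/s.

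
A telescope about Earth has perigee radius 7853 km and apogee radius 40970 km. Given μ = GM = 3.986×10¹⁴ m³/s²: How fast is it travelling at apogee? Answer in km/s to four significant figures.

Semi-major axis a = (r_p + r_a)/2 = 24412 km = 2.441×10⁷ m.
Vis-viva: v² = μ(2/r − 1/a) = 3.986×10¹⁴ × (4.882×10⁻⁸ − 4.096×10⁻⁸) = 3.130×10⁶ m²/s².
v = 1769 m/s = 1.769 km/s.

v ≈ 1.769 km/s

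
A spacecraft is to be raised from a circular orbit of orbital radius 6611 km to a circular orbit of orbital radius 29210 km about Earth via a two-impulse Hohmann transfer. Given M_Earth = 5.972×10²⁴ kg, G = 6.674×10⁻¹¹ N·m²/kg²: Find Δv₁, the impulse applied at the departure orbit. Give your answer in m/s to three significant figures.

μ = GM = 6.674×10⁻¹¹ × 5.972×10²⁴ = 3.986×10¹⁴ m³/s².
r₁ = 6611 km = 6.611×10⁶ m.
r₂ = 29210 km = 2.921×10⁷ m.
Transfer ellipse a_t = (r₁ + r₂)/2 = 1.791×10⁷ m.
At r₁: circular v_c1 = √(μ/r₁) = 7765 m/s; transfer-perigee v_p = √[μ(2/r₁ − 1/a_t)] = 9916 m/s.
Δv₁ = v_p − v_c1 = 2151 m/s.

Δv ≈ 2150 m/s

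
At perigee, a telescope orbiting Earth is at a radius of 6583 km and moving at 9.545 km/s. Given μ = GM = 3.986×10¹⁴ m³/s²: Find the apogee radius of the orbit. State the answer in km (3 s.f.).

r_p = 6.583×10⁶ m.
Specific energy ε = v²/2 − μ/r = -1.500×10⁷ J/kg, so a = −μ/(2ε) = 1.329×10⁷ m.
The apsides satisfy r_p + r_a = 2a, so the apogee radius is 2a − r_p = 2.000×10⁷ m = 19997 km.

apogee radius ≈ 20000 km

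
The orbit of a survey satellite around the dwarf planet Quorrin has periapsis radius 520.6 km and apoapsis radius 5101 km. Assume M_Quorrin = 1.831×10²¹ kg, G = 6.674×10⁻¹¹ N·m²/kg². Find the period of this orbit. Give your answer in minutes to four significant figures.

T ≈ 1412 minutes

μ = GM = 6.674×10⁻¹¹ × 1.831×10²¹ = 1.222×10¹¹ m³/s².
Semi-major axis a = (r_p + r_a)/2 = (520.60 + 5101.0)/2 = 2810.8 km = 2.811×10⁶ m.
By Kepler's third law T = 2π√(a³/μ) = 2π × 1.348×10⁴ = 8.470×10⁴ s.
= 1412 minutes.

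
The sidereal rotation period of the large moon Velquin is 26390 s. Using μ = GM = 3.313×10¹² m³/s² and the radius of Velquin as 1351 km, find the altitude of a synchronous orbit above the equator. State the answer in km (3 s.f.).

h_sync ≈ 2530 km

A synchronous orbit has period T, so by Kepler's third law a = (μT²/4π²)^(1/3).
μT²/4π² = 3.313×10¹² × (2.639×10⁴)² / 39.48 = 5.844×10¹⁹ m³.
a = 3.881×10⁶ m = 3880.7 km.
Altitude h = a − R = 3880.7 − 1351 = 2529.7 km.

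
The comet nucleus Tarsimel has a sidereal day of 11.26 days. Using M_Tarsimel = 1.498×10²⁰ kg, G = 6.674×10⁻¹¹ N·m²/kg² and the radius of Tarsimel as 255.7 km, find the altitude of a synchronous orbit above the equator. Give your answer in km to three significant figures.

μ = GM = 6.674×10⁻¹¹ × 1.498×10²⁰ = 9.998×10⁹ m³/s².
T = 11.26 days = 9.729×10⁵ s.
A synchronous orbit has period T, so by Kepler's third law a = (μT²/4π²)^(1/3).
μT²/4π² = 9.998×10⁹ × (9.729×10⁵)² / 39.48 = 2.397×10²⁰ m³.
a = 6.212×10⁶ m = 6211.8 km.
Altitude h = a − R = 6211.8 − 255.7 = 5956.1 km.

h_sync ≈ 5960 km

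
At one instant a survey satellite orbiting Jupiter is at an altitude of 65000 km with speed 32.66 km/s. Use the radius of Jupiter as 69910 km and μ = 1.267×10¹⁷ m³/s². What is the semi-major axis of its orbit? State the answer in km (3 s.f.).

a ≈ 1.56×10⁵ km

r = 69910 + 65000 = 1.3491×10⁵ km = 1.349×10⁸ m.
Vis-viva rearranged: 1/a = 2/r − v²/μ = 1.482×10⁻⁸ − 8.419×10⁻⁹ = 6.406×10⁻⁹ m⁻¹.
a = 1.561×10⁸ m = 1.5611×10⁵ km.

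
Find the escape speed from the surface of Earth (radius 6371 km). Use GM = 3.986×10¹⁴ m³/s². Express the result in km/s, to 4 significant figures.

v_esc ≈ 11.19 km/s

r = R = 6.371×10⁶ m.
Escape speed v_esc = √(2μ/r) = √(2 × 3.986×10¹⁴ / 6.371×10⁶) = √(1.251×10⁸) = 11190 m/s.
= 11.19 km/s.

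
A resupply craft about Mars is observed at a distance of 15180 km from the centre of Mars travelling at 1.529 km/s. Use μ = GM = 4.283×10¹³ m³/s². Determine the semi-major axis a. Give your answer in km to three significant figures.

r = 1.518×10⁷ m.
Specific orbital energy ε = v²/2 − μ/r = (1529)²/2 − 4.283×10¹³/1.518×10⁷ = -1.653×10⁶ J/kg.
Since ε = −μ/(2a), a = −μ/(2ε) = 1.296×10⁷ m = 12959 km.

a ≈ 13000 km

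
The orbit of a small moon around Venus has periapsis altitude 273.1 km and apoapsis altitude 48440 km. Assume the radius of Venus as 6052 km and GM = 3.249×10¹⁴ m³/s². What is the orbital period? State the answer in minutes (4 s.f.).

r_p = 6052 + 273.1 = 6325.1 km = 6.3251×10⁶ m.
r_a = 6052 + 48440 = 54492 km = 5.4492×10⁷ m.
Semi-major axis a = (r_p + r_a)/2 = (6325.1 + 54492)/2 = 30409 km = 3.041×10⁷ m.
By Kepler's third law T = 2π√(a³/μ) = 2π × 9.303×10³ = 5.845×10⁴ s.
= 974.2 minutes.

T ≈ 974.2 minutes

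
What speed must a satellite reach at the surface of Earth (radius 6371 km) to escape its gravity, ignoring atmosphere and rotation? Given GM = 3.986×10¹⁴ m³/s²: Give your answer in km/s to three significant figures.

v_esc ≈ 11.2 km/s

r = R = 6.371×10⁶ m.
Escape speed v_esc = √(2μ/r) = √(2 × 3.986×10¹⁴ / 6.371×10⁶) = √(1.251×10⁸) = 11190 m/s.
= 11.19 km/s.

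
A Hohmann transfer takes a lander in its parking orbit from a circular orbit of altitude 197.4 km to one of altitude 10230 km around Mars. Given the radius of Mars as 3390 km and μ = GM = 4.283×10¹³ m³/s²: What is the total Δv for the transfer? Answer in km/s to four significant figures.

Δv_total ≈ 1.520 km/s

r₁ = 3390 + 197.4 = 3587.4 km = 3.5874×10⁶ m.
r₂ = 3390 + 10230 = 13620 km = 1.3620×10⁷ m.
Transfer ellipse a_t = (r₁ + r₂)/2 = 8.604×10⁶ m.
At r₁: circular v_c1 = √(μ/r₁) = 3455 m/s; transfer-periapsis v_p = √[μ(2/r₁ − 1/a_t)] = 4347 m/s.
Δv₁ = v_p − v_c1 = 892.1 m/s.
At r₂: circular v_c2 = √(μ/r₂) = 1773 m/s; transfer-apoapsis v_a = √[μ(2/r₂ − 1/a_t)] = 1145 m/s.
Δv₂ = v_c2 − v_a = 628.2 m/s.
Total Δv = Δv₁ + Δv₂ = 1520 m/s = 1.520 km/s.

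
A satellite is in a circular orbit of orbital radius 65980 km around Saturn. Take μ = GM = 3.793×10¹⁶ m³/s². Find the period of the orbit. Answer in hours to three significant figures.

T ≈ 4.80 hours

r = 65980 km = 6.598×10⁷ m.
Kepler's third law: T = 2π√(r³/μ) = 2π√((6.598×10⁷)³ / 3.793×10¹⁶).
r³/μ = 7.573×10⁶ s², so T = 2π × 2.752×10³ = 1.729×10⁴ s.
Converting: 1.729×10⁴ s ÷ 3600 = 4.803 hours.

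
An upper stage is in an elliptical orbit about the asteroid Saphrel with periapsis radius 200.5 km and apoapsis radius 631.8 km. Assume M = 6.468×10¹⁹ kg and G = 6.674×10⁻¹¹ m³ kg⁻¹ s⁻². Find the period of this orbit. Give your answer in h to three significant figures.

T ≈ 7.13 h

μ = GM = 6.674×10⁻¹¹ × 6.468×10¹⁹ = 4.317×10⁹ m³/s².
Semi-major axis a = (r_p + r_a)/2 = (200.50 + 631.80)/2 = 416.15 km = 4.162×10⁵ m.
By Kepler's third law T = 2π√(a³/μ) = 2π × 4.086×10³ = 2.567×10⁴ s.
= 7.131 h.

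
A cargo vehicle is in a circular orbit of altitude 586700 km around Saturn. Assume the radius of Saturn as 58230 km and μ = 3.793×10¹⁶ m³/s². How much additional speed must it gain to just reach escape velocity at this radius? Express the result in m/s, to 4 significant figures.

Δv ≈ 3177 m/s

r = 58230 + 586700 = 644930 km = 6.4493×10⁸ m.
Circular speed v_c = √(μ/r) = 7669 m/s.
Escape speed v_esc = √(2μ/r) = √2 × v_c = 10850 m/s.
Δv = v_esc − v_c = 3177 m/s.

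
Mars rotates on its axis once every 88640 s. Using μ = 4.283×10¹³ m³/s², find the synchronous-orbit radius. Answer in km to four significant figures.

r_sync ≈ 20430 km

A synchronous orbit has period T, so by Kepler's third law a = (μT²/4π²)^(1/3).
μT²/4π² = 4.283×10¹³ × (8.864×10⁴)² / 39.48 = 8.524×10²¹ m³.
a = 2.043×10⁷ m = 20428 km.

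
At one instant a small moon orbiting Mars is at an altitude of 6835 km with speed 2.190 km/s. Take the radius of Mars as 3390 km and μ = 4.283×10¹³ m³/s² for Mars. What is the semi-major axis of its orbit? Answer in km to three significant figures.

a ≈ 12000 km

r = 3390 + 6835 = 10225 km = 1.022×10⁷ m.
Specific orbital energy ε = v²/2 − μ/r = (2190)²/2 − 4.283×10¹³/1.022×10⁷ = -1.791×10⁶ J/kg.
Since ε = −μ/(2a), a = −μ/(2ε) = 1.196×10⁷ m = 11959 km.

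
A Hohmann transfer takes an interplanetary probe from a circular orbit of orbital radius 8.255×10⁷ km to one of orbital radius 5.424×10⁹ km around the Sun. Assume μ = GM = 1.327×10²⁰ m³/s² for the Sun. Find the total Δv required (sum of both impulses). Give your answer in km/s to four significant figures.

r₁ = 8.255×10⁷ km = 8.255×10¹⁰ m.
r₂ = 5.424×10⁹ km = 5.424×10¹² m.
Transfer ellipse a_t = (r₁ + r₂)/2 = 2.753×10¹² m.
At r₁: circular v_c1 = √(μ/r₁) = 40090 m/s; transfer-perihelion v_p = √[μ(2/r₁ − 1/a_t)] = 56270 m/s.
Δv₁ = v_p − v_c1 = 16180 m/s.
At r₂: circular v_c2 = √(μ/r₂) = 4946 m/s; transfer-aphelion v_a = √[μ(2/r₂ − 1/a_t)] = 856.5 m/s.
Δv₂ = v_c2 − v_a = 4090 m/s.
Total Δv = Δv₁ + Δv₂ = 20270 m/s = 20.27 km/s.

Δv_total ≈ 20.27 km/s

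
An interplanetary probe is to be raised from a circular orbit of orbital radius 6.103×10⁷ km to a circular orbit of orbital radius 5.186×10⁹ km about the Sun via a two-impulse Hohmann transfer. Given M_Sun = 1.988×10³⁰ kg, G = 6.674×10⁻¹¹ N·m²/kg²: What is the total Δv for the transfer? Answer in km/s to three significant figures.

Δv_total ≈ 23.2 km/s

μ = GM = 6.674×10⁻¹¹ × 1.988×10³⁰ = 1.327×10²⁰ m³/s².
r₁ = 6.103×10⁷ km = 6.103×10¹⁰ m.
r₂ = 5.186×10⁹ km = 5.186×10¹² m.
Transfer ellipse a_t = (r₁ + r₂)/2 = 2.624×10¹² m.
At r₁: circular v_c1 = √(μ/r₁) = 46630 m/s; transfer-perihelion v_p = √[μ(2/r₁ − 1/a_t)] = 65550 m/s.
Δv₁ = v_p − v_c1 = 18930 m/s.
At r₂: circular v_c2 = √(μ/r₂) = 5058 m/s; transfer-aphelion v_a = √[μ(2/r₂ − 1/a_t)] = 771.5 m/s.
Δv₂ = v_c2 − v_a = 4287 m/s.
Total Δv = Δv₁ + Δv₂ = 23220 m/s = 23.22 km/s.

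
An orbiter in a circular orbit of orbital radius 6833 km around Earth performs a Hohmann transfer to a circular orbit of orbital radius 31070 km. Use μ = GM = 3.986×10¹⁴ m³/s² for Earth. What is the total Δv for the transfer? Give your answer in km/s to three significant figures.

Δv_total ≈ 3.57 km/s

r₁ = 6833 km = 6.833×10⁶ m.
r₂ = 31070 km = 3.107×10⁷ m.
Transfer ellipse a_t = (r₁ + r₂)/2 = 1.895×10⁷ m.
At r₁: circular v_c1 = √(μ/r₁) = 7638 m/s; transfer-perigee v_p = √[μ(2/r₁ − 1/a_t)] = 9779 m/s.
Δv₁ = v_p − v_c1 = 2142 m/s.
At r₂: circular v_c2 = √(μ/r₂) = 3582 m/s; transfer-apogee v_a = √[μ(2/r₂ − 1/a_t)] = 2151 m/s.
Δv₂ = v_c2 − v_a = 1431 m/s.
Total Δv = Δv₁ + Δv₂ = 3573 m/s = 3.573 km/s.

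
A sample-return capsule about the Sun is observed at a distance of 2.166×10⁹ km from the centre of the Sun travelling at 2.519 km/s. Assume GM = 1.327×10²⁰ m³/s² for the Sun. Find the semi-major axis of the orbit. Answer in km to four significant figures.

a ≈ 1.142×10⁹ km

r = 2.166×10¹² m.
Specific orbital energy ε = v²/2 − μ/r = (2519)²/2 − 1.327×10²⁰/2.166×10¹² = -5.809×10⁷ J/kg.
Since ε = −μ/(2a), a = −μ/(2ε) = 1.142×10¹² m = 1.1421×10⁹ km.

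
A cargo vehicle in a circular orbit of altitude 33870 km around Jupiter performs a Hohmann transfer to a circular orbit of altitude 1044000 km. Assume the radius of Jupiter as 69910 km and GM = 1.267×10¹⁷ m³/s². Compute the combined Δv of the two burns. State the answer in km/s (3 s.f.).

Δv_total ≈ 18.6 km/s

r₁ = 69910 + 33870 = 103780 km = 1.0378×10⁸ m.
r₂ = 69910 + 1044000 = 1113900 km = 1.1139×10⁹ m.
Transfer ellipse a_t = (r₁ + r₂)/2 = 6.088×10⁸ m.
At r₁: circular v_c1 = √(μ/r₁) = 34940 m/s; transfer-perijove v_p = √[μ(2/r₁ − 1/a_t)] = 47260 m/s.
Δv₁ = v_p − v_c1 = 12320 m/s.
At r₂: circular v_c2 = √(μ/r₂) = 10670 m/s; transfer-apojove v_a = √[μ(2/r₂ − 1/a_t)] = 4403 m/s.
Δv₂ = v_c2 − v_a = 6262 m/s.
Total Δv = Δv₁ + Δv₂ = 18580 m/s = 18.58 km/s.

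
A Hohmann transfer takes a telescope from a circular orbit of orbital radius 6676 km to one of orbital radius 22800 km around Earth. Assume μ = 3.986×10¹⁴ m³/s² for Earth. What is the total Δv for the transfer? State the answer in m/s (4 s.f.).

Δv_total ≈ 3251 m/s

r₁ = 6676 km = 6.676×10⁶ m.
r₂ = 22800 km = 2.280×10⁷ m.
Transfer ellipse a_t = (r₁ + r₂)/2 = 1.474×10⁷ m.
At r₁: circular v_c1 = √(μ/r₁) = 7727 m/s; transfer-perigee v_p = √[μ(2/r₁ − 1/a_t)] = 9611 m/s.
Δv₁ = v_p − v_c1 = 1884 m/s.
At r₂: circular v_c2 = √(μ/r₂) = 4181 m/s; transfer-apogee v_a = √[μ(2/r₂ − 1/a_t)] = 2814 m/s.
Δv₂ = v_c2 − v_a = 1367 m/s.
Total Δv = Δv₁ + Δv₂ = 3251 m/s.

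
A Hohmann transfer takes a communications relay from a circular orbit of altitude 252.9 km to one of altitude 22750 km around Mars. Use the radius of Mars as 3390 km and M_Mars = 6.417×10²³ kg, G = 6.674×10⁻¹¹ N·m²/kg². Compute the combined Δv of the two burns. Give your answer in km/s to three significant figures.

Δv_total ≈ 1.76 km/s

μ = GM = 6.674×10⁻¹¹ × 6.417×10²³ = 4.283×10¹³ m³/s².
r₁ = 3390 + 252.9 = 3642.9 km = 3.6429×10⁶ m.
r₂ = 3390 + 22750 = 26140 km = 2.6140×10⁷ m.
Transfer ellipse a_t = (r₁ + r₂)/2 = 1.489×10⁷ m.
At r₁: circular v_c1 = √(μ/r₁) = 3429 m/s; transfer-periapsis v_p = √[μ(2/r₁ − 1/a_t)] = 4543 m/s.
Δv₁ = v_p − v_c1 = 1114 m/s.
At r₂: circular v_c2 = √(μ/r₂) = 1280 m/s; transfer-apoapsis v_a = √[μ(2/r₂ − 1/a_t)] = 633.1 m/s.
Δv₂ = v_c2 − v_a = 646.9 m/s.
Total Δv = Δv₁ + Δv₂ = 1761 m/s = 1.761 km/s.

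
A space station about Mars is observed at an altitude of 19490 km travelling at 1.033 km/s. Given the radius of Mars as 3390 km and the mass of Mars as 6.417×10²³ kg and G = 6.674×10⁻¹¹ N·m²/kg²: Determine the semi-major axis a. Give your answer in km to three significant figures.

μ = GM = 6.674×10⁻¹¹ × 6.417×10²³ = 4.283×10¹³ m³/s².
r = 3390 + 19490 = 22880 km = 2.288×10⁷ m.
Specific orbital energy ε = v²/2 − μ/r = (1033)²/2 − 4.283×10¹³/2.288×10⁷ = -1.338×10⁶ J/kg.
Since ε = −μ/(2a), a = −μ/(2ε) = 1.600×10⁷ m = 16001 km.

a ≈ 16000 km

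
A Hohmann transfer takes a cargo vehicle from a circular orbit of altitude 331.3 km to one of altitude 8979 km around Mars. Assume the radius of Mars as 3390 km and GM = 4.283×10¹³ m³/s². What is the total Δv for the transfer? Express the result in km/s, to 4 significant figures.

r₁ = 3390 + 331.3 = 3721.3 km = 3.7213×10⁶ m.
r₂ = 3390 + 8979 = 12369 km = 1.2369×10⁷ m.
Transfer ellipse a_t = (r₁ + r₂)/2 = 8.045×10⁶ m.
At r₁: circular v_c1 = √(μ/r₁) = 3393 m/s; transfer-periapsis v_p = √[μ(2/r₁ − 1/a_t)] = 4207 m/s.
Δv₁ = v_p − v_c1 = 814.0 m/s.
At r₂: circular v_c2 = √(μ/r₂) = 1861 m/s; transfer-apoapsis v_a = √[μ(2/r₂ − 1/a_t)] = 1266 m/s.
Δv₂ = v_c2 − v_a = 595.3 m/s.
Total Δv = Δv₁ + Δv₂ = 1409 m/s = 1.409 km/s.

Δv_total ≈ 1.409 km/s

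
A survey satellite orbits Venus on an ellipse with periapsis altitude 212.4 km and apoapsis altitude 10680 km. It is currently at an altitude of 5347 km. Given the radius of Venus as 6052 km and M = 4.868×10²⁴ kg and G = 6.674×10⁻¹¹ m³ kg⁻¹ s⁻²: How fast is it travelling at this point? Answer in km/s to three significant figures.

v ≈ 5.36 km/s

μ = GM = 6.674×10⁻¹¹ × 4.868×10²⁴ = 3.249×10¹⁴ m³/s².
r_p = 6052 + 212.4 = 6264.4 km = 6.2644×10⁶ m.
r_a = 6052 + 10680 = 16732 km = 1.6732×10⁷ m.
r = 6052 + 5347 = 11399 km = 1.140×10⁷ m.
Semi-major axis a = (r_p + r_a)/2 = 11498 km = 1.150×10⁷ m.
Vis-viva: v² = μ(2/r − 1/a) = 3.249×10¹⁴ × (1.755×10⁻⁷ − 8.697×10⁻⁸) = 2.875×10⁷ m²/s².
v = 5362 m/s = 5.362 km/s.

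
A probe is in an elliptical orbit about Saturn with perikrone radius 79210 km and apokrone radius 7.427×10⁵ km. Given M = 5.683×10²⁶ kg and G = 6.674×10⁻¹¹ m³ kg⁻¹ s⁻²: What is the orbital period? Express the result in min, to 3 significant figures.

T ≈ 4480 min

μ = GM = 6.674×10⁻¹¹ × 5.683×10²⁶ = 3.793×10¹⁶ m³/s².
Semi-major axis a = (r_p + r_a)/2 = (79210 + 7.4270×10⁵)/2 = 4.1096×10⁵ km = 4.110×10⁸ m.
By Kepler's third law T = 2π√(a³/μ) = 2π × 4.278×10⁴ = 2.688×10⁵ s.
= 4480 min.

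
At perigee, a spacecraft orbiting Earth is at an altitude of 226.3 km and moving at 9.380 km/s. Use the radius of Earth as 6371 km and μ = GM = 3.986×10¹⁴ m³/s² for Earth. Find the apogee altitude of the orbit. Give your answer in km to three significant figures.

r_p = 6371 + 226.3 = 6597.3 km = 6.597×10⁶ m.
Specific energy ε = v²/2 − μ/r = -1.643×10⁷ J/kg, so a = −μ/(2ε) = 1.213×10⁷ m.
The apsides satisfy r_p + r_a = 2a, so the apogee radius is 2a − r_p = 1.767×10⁷ m = 17668 km.
Apogee altitude = 17668 − 6371 = 11297 km.

apogee altitude ≈ 11300 km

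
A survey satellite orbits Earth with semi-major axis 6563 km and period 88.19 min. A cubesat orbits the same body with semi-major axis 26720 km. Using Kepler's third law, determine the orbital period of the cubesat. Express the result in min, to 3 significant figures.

Kepler's third law: T² ∝ a³, so T₂ = T₁ (a₂/a₁)^(3/2).
a₂/a₁ = 4.071, (a₂/a₁)^(3/2) = 8.215.
T₂ = 88.19 × 8.215 = 724.5 min.

T₂ ≈ 724 min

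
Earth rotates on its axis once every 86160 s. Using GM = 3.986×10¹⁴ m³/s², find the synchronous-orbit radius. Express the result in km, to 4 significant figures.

A synchronous orbit has period T, so by Kepler's third law a = (μT²/4π²)^(1/3).
μT²/4π² = 3.986×10¹⁴ × (8.616×10⁴)² / 39.48 = 7.495×10²² m³.
a = 4.216×10⁷ m = 42163 km.

r_sync ≈ 42160 km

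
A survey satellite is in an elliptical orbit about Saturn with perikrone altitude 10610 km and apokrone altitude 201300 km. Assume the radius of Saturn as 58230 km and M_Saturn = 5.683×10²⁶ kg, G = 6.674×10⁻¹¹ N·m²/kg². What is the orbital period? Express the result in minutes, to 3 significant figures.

T ≈ 1130 minutes

μ = GM = 6.674×10⁻¹¹ × 5.683×10²⁶ = 3.793×10¹⁶ m³/s².
r_p = 58230 + 10610 = 68840 km = 6.8840×10⁷ m.
r_a = 58230 + 201300 = 259530 km = 2.5953×10⁸ m.
Semi-major axis a = (r_p + r_a)/2 = (68840 + 2.5953×10⁵)/2 = 1.6418×10⁵ km = 1.642×10⁸ m.
By Kepler's third law T = 2π√(a³/μ) = 2π × 1.080×10⁴ = 6.787×10⁴ s.
= 1131 minutes.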